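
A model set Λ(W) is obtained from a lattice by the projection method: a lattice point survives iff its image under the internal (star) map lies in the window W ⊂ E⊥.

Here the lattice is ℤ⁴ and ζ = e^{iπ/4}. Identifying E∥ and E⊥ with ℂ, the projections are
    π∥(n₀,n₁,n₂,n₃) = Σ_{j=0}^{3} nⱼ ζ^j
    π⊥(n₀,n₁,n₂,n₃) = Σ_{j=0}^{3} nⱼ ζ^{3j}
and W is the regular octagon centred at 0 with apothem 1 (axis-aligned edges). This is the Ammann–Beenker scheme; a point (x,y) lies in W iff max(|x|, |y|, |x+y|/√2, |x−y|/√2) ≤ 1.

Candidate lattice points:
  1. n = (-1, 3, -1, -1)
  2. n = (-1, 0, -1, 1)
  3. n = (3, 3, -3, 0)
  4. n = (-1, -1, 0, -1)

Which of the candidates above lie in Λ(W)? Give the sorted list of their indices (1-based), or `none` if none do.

none

π⊥(n) = n₀ + n₁ζ³ + n₂ζ⁶ + n₃ζ⁹ where ζ = e^{iπ/4}.
#1 (-1, 3, -1, -1): internal (-3.82843, 2.41421); octagon support 4.41421 vs apothem 1 → ∉ W
#2 (-1, 0, -1, 1): internal (-0.29289, 1.70711); octagon support 1.70711 vs apothem 1 → ∉ W
#3 (3, 3, -3, 0): internal (0.87868, 5.12132); octagon support 5.12132 vs apothem 1 → ∉ W
#4 (-1, -1, 0, -1): internal (-1.00000, -1.41421); octagon support 1.70711 vs apothem 1 → ∉ W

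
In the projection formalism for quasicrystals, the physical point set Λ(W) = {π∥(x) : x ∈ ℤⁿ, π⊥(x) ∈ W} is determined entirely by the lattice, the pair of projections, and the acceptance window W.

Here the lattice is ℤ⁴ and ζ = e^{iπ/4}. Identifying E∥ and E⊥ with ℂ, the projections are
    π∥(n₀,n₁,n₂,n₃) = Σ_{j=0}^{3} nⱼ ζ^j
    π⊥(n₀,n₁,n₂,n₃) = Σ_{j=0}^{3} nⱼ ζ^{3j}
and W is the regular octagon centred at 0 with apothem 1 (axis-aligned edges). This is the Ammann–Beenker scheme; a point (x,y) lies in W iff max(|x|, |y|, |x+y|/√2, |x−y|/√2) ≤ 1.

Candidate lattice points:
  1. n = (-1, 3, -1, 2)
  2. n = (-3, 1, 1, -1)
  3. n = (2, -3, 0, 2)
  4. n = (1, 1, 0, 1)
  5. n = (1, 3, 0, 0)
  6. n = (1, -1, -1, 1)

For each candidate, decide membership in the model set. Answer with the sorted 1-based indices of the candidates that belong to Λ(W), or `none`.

none

π⊥(n) = n₀ + n₁ζ³ + n₂ζ⁶ + n₃ζ⁹ where ζ = e^{iπ/4}.
#1 (-1, 3, -1, 2): internal (-1.707107, 4.535534); octagon support 4.535534 vs apothem 1 → ∉ W
#2 (-3, 1, 1, -1): internal (-4.414214, -1.000000); octagon support 4.414214 vs apothem 1 → ∉ W
#3 (2, -3, 0, 2): internal (5.535534, -0.707107); octagon support 5.535534 vs apothem 1 → ∉ W
#4 (1, 1, 0, 1): internal (1.000000, 1.414214); octagon support 1.707107 vs apothem 1 → ∉ W
#5 (1, 3, 0, 0): internal (-1.121320, 2.121320); octagon support 2.292893 vs apothem 1 → ∉ W
#6 (1, -1, -1, 1): internal (2.414214, 1.000000); octagon support 2.414214 vs apothem 1 → ∉ W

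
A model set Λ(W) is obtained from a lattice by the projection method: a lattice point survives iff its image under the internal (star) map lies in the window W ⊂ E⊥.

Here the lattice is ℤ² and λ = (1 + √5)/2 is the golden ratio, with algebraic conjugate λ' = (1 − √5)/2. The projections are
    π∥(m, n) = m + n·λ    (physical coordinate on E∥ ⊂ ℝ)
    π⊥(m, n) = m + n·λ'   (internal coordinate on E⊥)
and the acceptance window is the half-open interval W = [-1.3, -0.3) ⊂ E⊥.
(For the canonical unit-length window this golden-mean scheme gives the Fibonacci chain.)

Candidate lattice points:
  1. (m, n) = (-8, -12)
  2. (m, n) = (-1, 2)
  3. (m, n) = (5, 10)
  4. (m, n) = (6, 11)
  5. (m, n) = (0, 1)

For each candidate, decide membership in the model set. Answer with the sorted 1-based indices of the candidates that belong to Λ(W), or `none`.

1, 3, 4, 5

λ' = (1−√5)/2 ≈ -0.6180.
candidate 1: (m,n)=(-8,-12) → π∥ = -8-12·λ ≈ -27.4164, π⊥ = -8-12·λ' ≈ -0.5836 ∈ [-1.3, -0.3) ⇒ IN Λ
candidate 2: (m,n)=(-1,2) → π∥ = -1+2·λ ≈ 2.2361, π⊥ = -1+2·λ' ≈ -2.2361 ∉ [-1.3, -0.3) ⇒ out
candidate 3: (m,n)=(5,10) → π∥ = 5+10·λ ≈ 21.1803, π⊥ = 5+10·λ' ≈ -1.1803 ∈ [-1.3, -0.3) ⇒ IN Λ
candidate 4: (m,n)=(6,11) → π∥ = 6+11·λ ≈ 23.7984, π⊥ = 6+11·λ' ≈ -0.7984 ∈ [-1.3, -0.3) ⇒ IN Λ
candidate 5: (m,n)=(0,1) → π∥ = 0+1·λ ≈ 1.6180, π⊥ = 0+1·λ' ≈ -0.6180 ∈ [-1.3, -0.3) ⇒ IN Λ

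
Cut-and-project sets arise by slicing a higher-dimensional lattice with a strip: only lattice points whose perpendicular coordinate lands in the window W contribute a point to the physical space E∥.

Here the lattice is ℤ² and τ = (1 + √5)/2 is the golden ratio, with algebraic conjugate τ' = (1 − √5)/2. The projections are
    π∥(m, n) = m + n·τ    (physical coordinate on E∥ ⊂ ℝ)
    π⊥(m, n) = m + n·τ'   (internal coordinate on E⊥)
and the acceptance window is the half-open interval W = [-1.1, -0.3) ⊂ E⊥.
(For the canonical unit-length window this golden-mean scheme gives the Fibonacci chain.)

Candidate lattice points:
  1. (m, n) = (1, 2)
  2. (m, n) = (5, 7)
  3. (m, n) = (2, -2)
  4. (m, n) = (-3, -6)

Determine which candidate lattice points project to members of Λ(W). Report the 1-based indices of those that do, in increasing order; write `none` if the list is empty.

none

Compute τ' = (1−√5)/2 = -0.6180, so π⊥(m,n) = m -0.6180·n.
[1] lift (1,2): star map gives -0.2361; window check -1.1 ≤ -0.2361 < -0.3 is false → out
[2] lift (5,7): star map gives 0.6738; window check -1.1 ≤ 0.6738 < -0.3 is false → out
[3] lift (2,-2): star map gives 3.2361; window check -1.1 ≤ 3.2361 < -0.3 is false → out
[4] lift (-3,-6): star map gives 0.7082; window check -1.1 ≤ 0.7082 < -0.3 is false → out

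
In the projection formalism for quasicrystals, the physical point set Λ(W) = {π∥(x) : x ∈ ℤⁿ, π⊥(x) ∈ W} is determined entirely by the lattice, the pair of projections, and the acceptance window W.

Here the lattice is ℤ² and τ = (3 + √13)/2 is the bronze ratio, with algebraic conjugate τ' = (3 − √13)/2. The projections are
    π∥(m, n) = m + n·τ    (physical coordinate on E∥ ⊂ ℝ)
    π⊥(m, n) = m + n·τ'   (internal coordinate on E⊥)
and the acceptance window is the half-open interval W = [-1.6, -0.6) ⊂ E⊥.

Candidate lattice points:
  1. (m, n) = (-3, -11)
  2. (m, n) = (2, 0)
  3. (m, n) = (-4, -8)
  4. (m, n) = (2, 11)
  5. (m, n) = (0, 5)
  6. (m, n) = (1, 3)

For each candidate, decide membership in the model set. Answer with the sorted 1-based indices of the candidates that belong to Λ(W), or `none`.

τ' = (3−√13)/2 ≈ -0.302776.
#1 (-3,-11): internal coord -3 + (-11)·τ' = +0.330532; +0.330532 ∉ [-1.6, -0.6) → out
#2 (2,0): internal coord 2 + (0)·τ' = +2.000000; +2.000000 ∉ [-1.6, -0.6) → out
#3 (-4,-8): internal coord -4 + (-8)·τ' = -1.577795; -1.577795 ∈ [-1.6, -0.6) → IN Λ
#4 (2,11): internal coord 2 + (11)·τ' = -1.330532; -1.330532 ∈ [-1.6, -0.6) → IN Λ
#5 (0,5): internal coord 0 + (5)·τ' = -1.513878; -1.513878 ∈ [-1.6, -0.6) → IN Λ
#6 (1,3): internal coord 1 + (3)·τ' = +0.091673; +0.091673 ∉ [-1.6, -0.6) → out

3, 4, 5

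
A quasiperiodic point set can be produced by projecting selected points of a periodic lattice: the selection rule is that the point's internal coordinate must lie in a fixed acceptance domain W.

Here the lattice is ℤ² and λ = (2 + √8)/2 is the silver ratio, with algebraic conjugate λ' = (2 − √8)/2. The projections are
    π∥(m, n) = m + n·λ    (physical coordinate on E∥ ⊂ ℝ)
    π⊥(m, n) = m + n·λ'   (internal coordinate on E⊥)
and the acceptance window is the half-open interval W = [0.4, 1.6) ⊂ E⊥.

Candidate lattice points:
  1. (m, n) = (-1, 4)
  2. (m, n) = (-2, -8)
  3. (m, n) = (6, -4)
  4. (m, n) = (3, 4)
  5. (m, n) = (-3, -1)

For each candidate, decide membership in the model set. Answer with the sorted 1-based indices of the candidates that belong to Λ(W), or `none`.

Compute λ' = (2−√8)/2 = -0.4142, so π⊥(m,n) = m -0.4142·n.
#1 (-1,4): internal coord -1 + (4)·λ' = -2.6569; -2.6569 ∉ [0.4, 1.6) → out
#2 (-2,-8): internal coord -2 + (-8)·λ' = +1.3137; +1.3137 ∈ [0.4, 1.6) → IN Λ
#3 (6,-4): internal coord 6 + (-4)·λ' = +7.6569; +7.6569 ∉ [0.4, 1.6) → out
#4 (3,4): internal coord 3 + (4)·λ' = +1.3431; +1.3431 ∈ [0.4, 1.6) → IN Λ
#5 (-3,-1): internal coord -3 + (-1)·λ' = -2.5858; -2.5858 ∉ [0.4, 1.6) → out

2, 4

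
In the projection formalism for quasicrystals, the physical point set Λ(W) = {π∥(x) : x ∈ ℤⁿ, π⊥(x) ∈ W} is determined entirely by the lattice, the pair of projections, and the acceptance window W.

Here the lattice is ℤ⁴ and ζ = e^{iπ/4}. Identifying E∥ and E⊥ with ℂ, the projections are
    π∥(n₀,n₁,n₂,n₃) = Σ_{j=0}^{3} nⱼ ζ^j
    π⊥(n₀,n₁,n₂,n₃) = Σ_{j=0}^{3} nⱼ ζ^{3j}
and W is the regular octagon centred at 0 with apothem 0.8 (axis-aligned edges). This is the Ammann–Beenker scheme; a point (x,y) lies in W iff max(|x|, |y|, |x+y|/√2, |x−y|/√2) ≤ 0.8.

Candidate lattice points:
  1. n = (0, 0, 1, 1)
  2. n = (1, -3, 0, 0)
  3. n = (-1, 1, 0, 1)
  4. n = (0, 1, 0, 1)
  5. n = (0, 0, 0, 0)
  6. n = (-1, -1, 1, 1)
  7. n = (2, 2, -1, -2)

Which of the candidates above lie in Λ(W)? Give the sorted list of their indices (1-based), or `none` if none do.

1, 5

Internal map: ζ^{3j} for j=0..3 gives (1,0), (−√2/2,√2/2), (0,−1), (√2/2,√2/2).
candidate 1: n = (0, 0, 1, 1) → π⊥ ≈ (+0.707107, -0.292893); max(|x|,|y|,|x±y|/√2) = 0.707107 ≤ 0.8 ⇒ ∈ W
candidate 2: n = (1, -3, 0, 0) → π⊥ ≈ (+3.121320, -2.121320); max(|x|,|y|,|x±y|/√2) = 3.707107 > 0.8 ⇒ ∉ W
candidate 3: n = (-1, 1, 0, 1) → π⊥ ≈ (-1.000000, +1.414214); max(|x|,|y|,|x±y|/√2) = 1.707107 > 0.8 ⇒ ∉ W
candidate 4: n = (0, 1, 0, 1) → π⊥ ≈ (+0.000000, +1.414214); max(|x|,|y|,|x±y|/√2) = 1.414214 > 0.8 ⇒ ∉ W
candidate 5: n = (0, 0, 0, 0) → π⊥ ≈ (+0.000000, +0.000000); max(|x|,|y|,|x±y|/√2) = 0.000000 ≤ 0.8 ⇒ ∈ W
candidate 6: n = (-1, -1, 1, 1) → π⊥ ≈ (+0.414214, -1.000000); max(|x|,|y|,|x±y|/√2) = 1.000000 > 0.8 ⇒ ∉ W
candidate 7: n = (2, 2, -1, -2) → π⊥ ≈ (-0.828427, +1.000000); max(|x|,|y|,|x±y|/√2) = 1.292893 > 0.8 ⇒ ∉ W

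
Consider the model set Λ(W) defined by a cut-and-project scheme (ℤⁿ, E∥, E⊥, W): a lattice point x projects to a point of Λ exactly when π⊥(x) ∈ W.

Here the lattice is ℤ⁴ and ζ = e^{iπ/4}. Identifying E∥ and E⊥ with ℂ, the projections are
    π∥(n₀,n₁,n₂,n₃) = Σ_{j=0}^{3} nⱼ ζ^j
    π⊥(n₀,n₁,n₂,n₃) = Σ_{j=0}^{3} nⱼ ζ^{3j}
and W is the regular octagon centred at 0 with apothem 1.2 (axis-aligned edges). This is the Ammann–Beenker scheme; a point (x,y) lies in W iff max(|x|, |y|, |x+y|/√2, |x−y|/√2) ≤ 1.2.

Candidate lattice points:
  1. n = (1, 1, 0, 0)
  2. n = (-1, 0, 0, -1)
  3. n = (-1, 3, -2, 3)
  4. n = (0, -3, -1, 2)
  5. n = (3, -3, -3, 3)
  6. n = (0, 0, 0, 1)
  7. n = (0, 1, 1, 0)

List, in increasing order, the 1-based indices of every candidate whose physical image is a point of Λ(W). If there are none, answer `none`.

With ζ = e^{iπ/4} the internal vectors are ζ^0,ζ^3,ζ^6,ζ^9.
candidate 1: n = (1, 1, 0, 0) → π⊥ ≈ (+0.29289, +0.70711); max(|x|,|y|,|x±y|/√2) = 0.70711 ≤ 1.2 ⇒ ∈ W
candidate 2: n = (-1, 0, 0, -1) → π⊥ ≈ (-1.70711, -0.70711); max(|x|,|y|,|x±y|/√2) = 1.70711 > 1.2 ⇒ ∉ W
candidate 3: n = (-1, 3, -2, 3) → π⊥ ≈ (-1.00000, +6.24264); max(|x|,|y|,|x±y|/√2) = 6.24264 > 1.2 ⇒ ∉ W
candidate 4: n = (0, -3, -1, 2) → π⊥ ≈ (+3.53553, +0.29289); max(|x|,|y|,|x±y|/√2) = 3.53553 > 1.2 ⇒ ∉ W
candidate 5: n = (3, -3, -3, 3) → π⊥ ≈ (+7.24264, +3.00000); max(|x|,|y|,|x±y|/√2) = 7.24264 > 1.2 ⇒ ∉ W
candidate 6: n = (0, 0, 0, 1) → π⊥ ≈ (+0.70711, +0.70711); max(|x|,|y|,|x±y|/√2) = 1.00000 ≤ 1.2 ⇒ ∈ W
candidate 7: n = (0, 1, 1, 0) → π⊥ ≈ (-0.70711, -0.29289); max(|x|,|y|,|x±y|/√2) = 0.70711 ≤ 1.2 ⇒ ∈ W

1, 6, 7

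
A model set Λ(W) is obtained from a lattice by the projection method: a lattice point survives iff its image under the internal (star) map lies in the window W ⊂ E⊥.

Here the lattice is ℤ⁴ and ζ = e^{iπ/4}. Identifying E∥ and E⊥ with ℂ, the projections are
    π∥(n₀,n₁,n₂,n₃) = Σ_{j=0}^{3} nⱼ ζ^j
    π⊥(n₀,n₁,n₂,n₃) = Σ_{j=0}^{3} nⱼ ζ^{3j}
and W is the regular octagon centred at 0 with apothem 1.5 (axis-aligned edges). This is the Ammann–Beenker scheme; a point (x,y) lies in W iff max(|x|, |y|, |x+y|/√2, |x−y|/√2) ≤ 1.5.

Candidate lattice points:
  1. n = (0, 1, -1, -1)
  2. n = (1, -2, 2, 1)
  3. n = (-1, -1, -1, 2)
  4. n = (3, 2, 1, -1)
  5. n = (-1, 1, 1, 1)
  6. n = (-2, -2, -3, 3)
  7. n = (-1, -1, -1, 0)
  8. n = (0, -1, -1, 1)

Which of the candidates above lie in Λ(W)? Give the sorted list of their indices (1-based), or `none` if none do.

Internal map: ζ^{3j} for j=0..3 gives (1,0), (−√2/2,√2/2), (0,−1), (√2/2,√2/2).
#1 (0, 1, -1, -1): internal (-1.41421, 1.00000); octagon support 1.70711 vs apothem 1.5 → ∉ W
#2 (1, -2, 2, 1): internal (3.12132, -2.70711); octagon support 4.12132 vs apothem 1.5 → ∉ W
#3 (-1, -1, -1, 2): internal (1.12132, 1.70711); octagon support 2.00000 vs apothem 1.5 → ∉ W
#4 (3, 2, 1, -1): internal (0.87868, -0.29289); octagon support 0.87868 vs apothem 1.5 → ∈ W
#5 (-1, 1, 1, 1): internal (-1.00000, 0.41421); octagon support 1.00000 vs apothem 1.5 → ∈ W
#6 (-2, -2, -3, 3): internal (1.53553, 3.70711); octagon support 3.70711 vs apothem 1.5 → ∉ W
#7 (-1, -1, -1, 0): internal (-0.29289, 0.29289); octagon support 0.41421 vs apothem 1.5 → ∈ W
#8 (0, -1, -1, 1): internal (1.41421, 1.00000); octagon support 1.70711 vs apothem 1.5 → ∉ W

4, 5, 7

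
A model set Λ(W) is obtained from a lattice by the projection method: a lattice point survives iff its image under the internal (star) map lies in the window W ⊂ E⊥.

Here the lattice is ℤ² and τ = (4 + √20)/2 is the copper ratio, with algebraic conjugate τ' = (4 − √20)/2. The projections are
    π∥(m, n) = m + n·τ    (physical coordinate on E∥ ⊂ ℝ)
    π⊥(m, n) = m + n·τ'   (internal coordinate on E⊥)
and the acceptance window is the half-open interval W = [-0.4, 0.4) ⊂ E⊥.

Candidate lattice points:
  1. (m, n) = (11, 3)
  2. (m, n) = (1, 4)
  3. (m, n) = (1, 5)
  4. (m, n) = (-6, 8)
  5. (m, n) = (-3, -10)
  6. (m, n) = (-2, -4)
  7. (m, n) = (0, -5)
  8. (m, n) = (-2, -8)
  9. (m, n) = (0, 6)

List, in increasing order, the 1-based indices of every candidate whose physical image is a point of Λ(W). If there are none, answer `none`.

Compute τ' = (4−√20)/2 = -0.236068, so π⊥(m,n) = m -0.236068·n.
#1 (11,3): internal coord 11 + (3)·τ' = +10.291796; +10.291796 ∉ [-0.4, 0.4) → out
#2 (1,4): internal coord 1 + (4)·τ' = +0.055728; +0.055728 ∈ [-0.4, 0.4) → IN Λ
#3 (1,5): internal coord 1 + (5)·τ' = -0.180340; -0.180340 ∈ [-0.4, 0.4) → IN Λ
#4 (-6,8): internal coord -6 + (8)·τ' = -7.888544; -7.888544 ∉ [-0.4, 0.4) → out
#5 (-3,-10): internal coord -3 + (-10)·τ' = -0.639320; -0.639320 ∉ [-0.4, 0.4) → out
#6 (-2,-4): internal coord -2 + (-4)·τ' = -1.055728; -1.055728 ∉ [-0.4, 0.4) → out
#7 (0,-5): internal coord 0 + (-5)·τ' = +1.180340; +1.180340 ∉ [-0.4, 0.4) → out
#8 (-2,-8): internal coord -2 + (-8)·τ' = -0.111456; -0.111456 ∈ [-0.4, 0.4) → IN Λ
#9 (0,6): internal coord 0 + (6)·τ' = -1.416408; -1.416408 ∉ [-0.4, 0.4) → out

2, 3, 8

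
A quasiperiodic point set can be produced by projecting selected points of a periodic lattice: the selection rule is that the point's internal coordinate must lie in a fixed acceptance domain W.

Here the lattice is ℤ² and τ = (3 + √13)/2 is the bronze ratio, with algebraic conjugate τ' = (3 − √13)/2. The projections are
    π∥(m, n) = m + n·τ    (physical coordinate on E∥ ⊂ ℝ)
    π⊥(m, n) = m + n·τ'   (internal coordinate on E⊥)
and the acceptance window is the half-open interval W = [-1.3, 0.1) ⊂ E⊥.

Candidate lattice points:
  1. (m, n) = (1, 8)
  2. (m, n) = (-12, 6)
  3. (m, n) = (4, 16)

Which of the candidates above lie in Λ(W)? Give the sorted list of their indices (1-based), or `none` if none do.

3

Numerically τ ≈ 3.302776 and τ' = −1/τ ≈ -0.302776.
candidate 1: (m,n)=(1,8) → π∥ = 1+8·τ ≈ 27.422205, π⊥ = 1+8·τ' ≈ -1.422205 ∉ [-1.3, 0.1) ⇒ out
candidate 2: (m,n)=(-12,6) → π∥ = -12+6·τ ≈ 7.816654, π⊥ = -12+6·τ' ≈ -13.816654 ∉ [-1.3, 0.1) ⇒ out
candidate 3: (m,n)=(4,16) → π∥ = 4+16·τ ≈ 56.844410, π⊥ = 4+16·τ' ≈ -0.844410 ∈ [-1.3, 0.1) ⇒ IN Λ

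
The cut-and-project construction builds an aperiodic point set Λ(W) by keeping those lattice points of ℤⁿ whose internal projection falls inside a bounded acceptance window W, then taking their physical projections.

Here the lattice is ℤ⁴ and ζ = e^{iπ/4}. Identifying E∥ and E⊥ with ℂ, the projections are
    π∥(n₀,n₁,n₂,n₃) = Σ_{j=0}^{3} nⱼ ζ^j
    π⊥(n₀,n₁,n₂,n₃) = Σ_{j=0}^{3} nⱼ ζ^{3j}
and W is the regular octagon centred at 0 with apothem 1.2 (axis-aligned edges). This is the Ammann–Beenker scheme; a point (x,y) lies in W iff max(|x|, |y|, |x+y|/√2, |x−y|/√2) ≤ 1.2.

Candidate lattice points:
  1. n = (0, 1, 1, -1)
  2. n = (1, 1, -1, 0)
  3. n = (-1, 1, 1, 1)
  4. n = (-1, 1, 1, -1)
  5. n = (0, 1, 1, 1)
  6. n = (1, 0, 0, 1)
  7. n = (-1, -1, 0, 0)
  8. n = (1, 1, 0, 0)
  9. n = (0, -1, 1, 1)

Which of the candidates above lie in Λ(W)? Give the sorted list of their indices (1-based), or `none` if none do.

3, 5, 7, 8

π⊥(n) = n₀ + n₁ζ³ + n₂ζ⁶ + n₃ζ⁹ where ζ = e^{iπ/4}.
#1 (0, 1, 1, -1): internal (-1.414214, -1.000000); octagon support 1.707107 vs apothem 1.2 → ∉ W
#2 (1, 1, -1, 0): internal (0.292893, 1.707107); octagon support 1.707107 vs apothem 1.2 → ∉ W
#3 (-1, 1, 1, 1): internal (-1.000000, 0.414214); octagon support 1.000000 vs apothem 1.2 → ∈ W
#4 (-1, 1, 1, -1): internal (-2.414214, -1.000000); octagon support 2.414214 vs apothem 1.2 → ∉ W
#5 (0, 1, 1, 1): internal (0.000000, 0.414214); octagon support 0.414214 vs apothem 1.2 → ∈ W
#6 (1, 0, 0, 1): internal (1.707107, 0.707107); octagon support 1.707107 vs apothem 1.2 → ∉ W
#7 (-1, -1, 0, 0): internal (-0.292893, -0.707107); octagon support 0.707107 vs apothem 1.2 → ∈ W
#8 (1, 1, 0, 0): internal (0.292893, 0.707107); octagon support 0.707107 vs apothem 1.2 → ∈ W
#9 (0, -1, 1, 1): internal (1.414214, -1.000000); octagon support 1.707107 vs apothem 1.2 → ∉ W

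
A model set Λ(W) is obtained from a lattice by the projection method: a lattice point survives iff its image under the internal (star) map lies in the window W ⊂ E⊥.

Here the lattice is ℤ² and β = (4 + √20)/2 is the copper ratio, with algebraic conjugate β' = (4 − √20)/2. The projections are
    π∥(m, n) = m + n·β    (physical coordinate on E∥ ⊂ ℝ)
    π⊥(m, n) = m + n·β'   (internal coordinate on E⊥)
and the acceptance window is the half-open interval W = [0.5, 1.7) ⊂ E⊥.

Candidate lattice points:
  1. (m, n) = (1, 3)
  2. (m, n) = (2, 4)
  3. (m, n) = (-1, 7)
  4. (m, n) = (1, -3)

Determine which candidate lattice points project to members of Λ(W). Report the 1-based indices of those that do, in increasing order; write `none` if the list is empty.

2

β' = (4−√20)/2 ≈ -0.2361.
[1] lift (1,3): star map gives 0.2918; window check 0.5 ≤ 0.2918 < 1.7 is false → out
[2] lift (2,4): star map gives 1.0557; window check 0.5 ≤ 1.0557 < 1.7 is true → IN Λ
[3] lift (-1,7): star map gives -2.6525; window check 0.5 ≤ -2.6525 < 1.7 is false → out
[4] lift (1,-3): star map gives 1.7082; window check 0.5 ≤ 1.7082 < 1.7 is false → out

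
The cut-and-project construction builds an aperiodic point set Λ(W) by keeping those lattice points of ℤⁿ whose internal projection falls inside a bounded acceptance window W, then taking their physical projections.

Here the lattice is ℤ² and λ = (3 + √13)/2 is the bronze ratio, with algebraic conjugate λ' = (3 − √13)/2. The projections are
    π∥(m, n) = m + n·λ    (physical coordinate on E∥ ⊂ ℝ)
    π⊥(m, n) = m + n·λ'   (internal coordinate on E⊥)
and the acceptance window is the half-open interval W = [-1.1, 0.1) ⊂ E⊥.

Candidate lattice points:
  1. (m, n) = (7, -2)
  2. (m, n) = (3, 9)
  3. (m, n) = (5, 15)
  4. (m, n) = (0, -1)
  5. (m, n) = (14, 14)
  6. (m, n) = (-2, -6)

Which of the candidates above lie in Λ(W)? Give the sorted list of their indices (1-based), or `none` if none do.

Numerically λ ≈ 3.302776 and λ' = −1/λ ≈ -0.302776.
[1] lift (7,-2): star map gives 7.605551; window check -1.1 ≤ 7.605551 < 0.1 is false → out
[2] lift (3,9): star map gives 0.275019; window check -1.1 ≤ 0.275019 < 0.1 is false → out
[3] lift (5,15): star map gives 0.458365; window check -1.1 ≤ 0.458365 < 0.1 is false → out
[4] lift (0,-1): star map gives 0.302776; window check -1.1 ≤ 0.302776 < 0.1 is false → out
[5] lift (14,14): star map gives 9.761141; window check -1.1 ≤ 9.761141 < 0.1 is false → out
[6] lift (-2,-6): star map gives -0.183346; window check -1.1 ≤ -0.183346 < 0.1 is true → IN Λ

6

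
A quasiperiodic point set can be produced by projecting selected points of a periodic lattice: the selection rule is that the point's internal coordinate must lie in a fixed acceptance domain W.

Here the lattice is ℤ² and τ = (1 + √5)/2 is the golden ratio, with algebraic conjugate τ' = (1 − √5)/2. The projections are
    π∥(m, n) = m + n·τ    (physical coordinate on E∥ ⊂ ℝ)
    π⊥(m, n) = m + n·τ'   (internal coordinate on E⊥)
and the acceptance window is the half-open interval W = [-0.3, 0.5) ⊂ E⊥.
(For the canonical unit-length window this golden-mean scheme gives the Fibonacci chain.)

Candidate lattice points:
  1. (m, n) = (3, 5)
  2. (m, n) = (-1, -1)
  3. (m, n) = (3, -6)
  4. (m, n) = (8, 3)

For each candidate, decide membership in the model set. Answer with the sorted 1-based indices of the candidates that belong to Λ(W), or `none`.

Numerically τ ≈ 1.618034 and τ' = −1/τ ≈ -0.618034.
[1] lift (3,5): star map gives -0.090170; window check -0.3 ≤ -0.090170 < 0.5 is true → IN Λ
[2] lift (-1,-1): star map gives -0.381966; window check -0.3 ≤ -0.381966 < 0.5 is false → out
[3] lift (3,-6): star map gives 6.708204; window check -0.3 ≤ 6.708204 < 0.5 is false → out
[4] lift (8,3): star map gives 6.145898; window check -0.3 ≤ 6.145898 < 0.5 is false → out

1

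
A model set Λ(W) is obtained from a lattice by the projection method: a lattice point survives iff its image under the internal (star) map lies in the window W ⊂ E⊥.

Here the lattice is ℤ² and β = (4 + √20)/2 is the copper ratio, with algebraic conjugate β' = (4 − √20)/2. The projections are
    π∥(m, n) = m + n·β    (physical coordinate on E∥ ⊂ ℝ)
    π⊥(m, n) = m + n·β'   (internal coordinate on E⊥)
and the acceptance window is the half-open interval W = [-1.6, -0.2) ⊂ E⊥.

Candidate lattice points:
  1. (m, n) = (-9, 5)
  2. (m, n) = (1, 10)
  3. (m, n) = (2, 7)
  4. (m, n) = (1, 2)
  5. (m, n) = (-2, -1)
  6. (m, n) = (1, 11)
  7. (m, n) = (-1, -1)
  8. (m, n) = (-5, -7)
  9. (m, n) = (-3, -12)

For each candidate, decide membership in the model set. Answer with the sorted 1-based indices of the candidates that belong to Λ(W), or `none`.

Compute β' = (4−√20)/2 = -0.23607, so π⊥(m,n) = m -0.23607·n.
[1] lift (-9,5): star map gives -10.18034; window check -1.6 ≤ -10.18034 < -0.2 is false → out
[2] lift (1,10): star map gives -1.36068; window check -1.6 ≤ -1.36068 < -0.2 is true → IN Λ
[3] lift (2,7): star map gives 0.34752; window check -1.6 ≤ 0.34752 < -0.2 is false → out
[4] lift (1,2): star map gives 0.52786; window check -1.6 ≤ 0.52786 < -0.2 is false → out
[5] lift (-2,-1): star map gives -1.76393; window check -1.6 ≤ -1.76393 < -0.2 is false → out
[6] lift (1,11): star map gives -1.59675; window check -1.6 ≤ -1.59675 < -0.2 is true → IN Λ
[7] lift (-1,-1): star map gives -0.76393; window check -1.6 ≤ -0.76393 < -0.2 is true → IN Λ
[8] lift (-5,-7): star map gives -3.34752; window check -1.6 ≤ -3.34752 < -0.2 is false → out
[9] lift (-3,-12): star map gives -0.16718; window check -1.6 ≤ -0.16718 < -0.2 is false → out

2, 6, 7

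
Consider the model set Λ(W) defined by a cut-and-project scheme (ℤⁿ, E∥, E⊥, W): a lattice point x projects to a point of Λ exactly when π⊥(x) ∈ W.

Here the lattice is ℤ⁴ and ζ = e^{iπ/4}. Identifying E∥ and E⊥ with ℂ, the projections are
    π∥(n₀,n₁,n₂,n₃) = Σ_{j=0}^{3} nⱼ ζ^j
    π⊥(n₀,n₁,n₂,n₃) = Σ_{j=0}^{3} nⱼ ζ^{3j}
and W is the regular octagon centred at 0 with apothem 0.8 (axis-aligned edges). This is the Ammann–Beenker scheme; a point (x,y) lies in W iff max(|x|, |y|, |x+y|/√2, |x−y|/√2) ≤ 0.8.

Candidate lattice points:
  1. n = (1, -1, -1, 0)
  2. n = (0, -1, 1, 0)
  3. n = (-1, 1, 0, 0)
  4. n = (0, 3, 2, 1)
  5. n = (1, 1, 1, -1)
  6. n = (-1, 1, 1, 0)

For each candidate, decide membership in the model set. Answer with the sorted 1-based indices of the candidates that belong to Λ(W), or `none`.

Internal map: ζ^{3j} for j=0..3 gives (1,0), (−√2/2,√2/2), (0,−1), (√2/2,√2/2).
#1 (1, -1, -1, 0): internal (1.70711, 0.29289); octagon support 1.70711 vs apothem 0.8 → ∉ W
#2 (0, -1, 1, 0): internal (0.70711, -1.70711); octagon support 1.70711 vs apothem 0.8 → ∉ W
#3 (-1, 1, 0, 0): internal (-1.70711, 0.70711); octagon support 1.70711 vs apothem 0.8 → ∉ W
#4 (0, 3, 2, 1): internal (-1.41421, 0.82843); octagon support 1.58579 vs apothem 0.8 → ∉ W
#5 (1, 1, 1, -1): internal (-0.41421, -1.00000); octagon support 1.00000 vs apothem 0.8 → ∉ W
#6 (-1, 1, 1, 0): internal (-1.70711, -0.29289); octagon support 1.70711 vs apothem 0.8 → ∉ W

none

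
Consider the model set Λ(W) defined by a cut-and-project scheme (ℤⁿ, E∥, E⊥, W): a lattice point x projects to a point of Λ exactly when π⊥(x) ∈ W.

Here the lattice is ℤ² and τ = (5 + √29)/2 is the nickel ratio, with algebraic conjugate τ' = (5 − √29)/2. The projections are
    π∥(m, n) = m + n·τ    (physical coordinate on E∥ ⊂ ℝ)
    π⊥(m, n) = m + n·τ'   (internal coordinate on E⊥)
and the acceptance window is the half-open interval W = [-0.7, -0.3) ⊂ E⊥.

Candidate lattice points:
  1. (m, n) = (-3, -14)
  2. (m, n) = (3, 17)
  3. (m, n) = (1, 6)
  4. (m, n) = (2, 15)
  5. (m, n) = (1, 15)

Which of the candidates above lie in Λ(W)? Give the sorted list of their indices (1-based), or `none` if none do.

Compute τ' = (5−√29)/2 = -0.1926, so π⊥(m,n) = m -0.1926·n.
[1] lift (-3,-14): star map gives -0.3038; window check -0.7 ≤ -0.3038 < -0.3 is true → IN Λ
[2] lift (3,17): star map gives -0.2739; window check -0.7 ≤ -0.2739 < -0.3 is false → out
[3] lift (1,6): star map gives -0.1555; window check -0.7 ≤ -0.1555 < -0.3 is false → out
[4] lift (2,15): star map gives -0.8887; window check -0.7 ≤ -0.8887 < -0.3 is false → out
[5] lift (1,15): star map gives -1.8887; window check -0.7 ≤ -1.8887 < -0.3 is false → out

1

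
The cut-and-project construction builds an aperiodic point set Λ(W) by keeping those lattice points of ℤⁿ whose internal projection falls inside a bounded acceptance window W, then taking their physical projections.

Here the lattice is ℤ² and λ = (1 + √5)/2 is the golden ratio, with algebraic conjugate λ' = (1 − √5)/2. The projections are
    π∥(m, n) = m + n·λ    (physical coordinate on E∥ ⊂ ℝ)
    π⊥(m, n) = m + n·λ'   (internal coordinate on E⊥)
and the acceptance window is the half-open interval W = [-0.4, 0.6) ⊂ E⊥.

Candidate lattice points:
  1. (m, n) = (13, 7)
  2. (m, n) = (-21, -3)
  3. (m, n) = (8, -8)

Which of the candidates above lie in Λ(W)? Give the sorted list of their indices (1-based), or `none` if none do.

Compute λ' = (1−√5)/2 = -0.6180, so π⊥(m,n) = m -0.6180·n.
[1] lift (13,7): star map gives 8.6738; window check -0.4 ≤ 8.6738 < 0.6 is false → out
[2] lift (-21,-3): star map gives -19.1459; window check -0.4 ≤ -19.1459 < 0.6 is false → out
[3] lift (8,-8): star map gives 12.9443; window check -0.4 ≤ 12.9443 < 0.6 is false → out

none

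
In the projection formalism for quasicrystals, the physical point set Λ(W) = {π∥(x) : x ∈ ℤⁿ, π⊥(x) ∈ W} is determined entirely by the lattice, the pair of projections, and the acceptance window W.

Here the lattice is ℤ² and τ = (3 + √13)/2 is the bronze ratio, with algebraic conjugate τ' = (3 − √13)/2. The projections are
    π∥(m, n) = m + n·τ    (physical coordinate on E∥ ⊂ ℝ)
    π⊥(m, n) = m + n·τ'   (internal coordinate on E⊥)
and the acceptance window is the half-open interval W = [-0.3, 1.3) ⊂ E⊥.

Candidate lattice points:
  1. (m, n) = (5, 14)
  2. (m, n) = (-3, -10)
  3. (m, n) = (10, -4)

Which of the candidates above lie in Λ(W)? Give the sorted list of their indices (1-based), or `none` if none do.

Compute τ' = (3−√13)/2 = -0.3028, so π⊥(m,n) = m -0.3028·n.
candidate 1: (m,n)=(5,14) → π∥ = 5+14·τ ≈ 51.2389, π⊥ = 5+14·τ' ≈ 0.7611 ∈ [-0.3, 1.3) ⇒ IN Λ
candidate 2: (m,n)=(-3,-10) → π∥ = -3-10·τ ≈ -36.0278, π⊥ = -3-10·τ' ≈ 0.0278 ∈ [-0.3, 1.3) ⇒ IN Λ
candidate 3: (m,n)=(10,-4) → π∥ = 10-4·τ ≈ -3.2111, π⊥ = 10-4·τ' ≈ 11.2111 ∉ [-0.3, 1.3) ⇒ out

1, 2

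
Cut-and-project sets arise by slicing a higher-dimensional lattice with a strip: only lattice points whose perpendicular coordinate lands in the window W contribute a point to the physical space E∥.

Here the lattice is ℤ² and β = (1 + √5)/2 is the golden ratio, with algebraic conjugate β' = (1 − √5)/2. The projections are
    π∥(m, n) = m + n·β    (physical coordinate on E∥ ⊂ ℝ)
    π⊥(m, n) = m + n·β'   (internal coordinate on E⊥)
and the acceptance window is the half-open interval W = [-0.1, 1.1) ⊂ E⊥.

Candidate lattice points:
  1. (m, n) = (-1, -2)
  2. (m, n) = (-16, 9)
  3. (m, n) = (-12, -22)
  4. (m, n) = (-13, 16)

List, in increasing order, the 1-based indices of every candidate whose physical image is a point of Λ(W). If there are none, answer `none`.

1

β' = (1−√5)/2 ≈ -0.6180.
[1] lift (-1,-2): star map gives 0.2361; window check -0.1 ≤ 0.2361 < 1.1 is true → IN Λ
[2] lift (-16,9): star map gives -21.5623; window check -0.1 ≤ -21.5623 < 1.1 is false → out
[3] lift (-12,-22): star map gives 1.5967; window check -0.1 ≤ 1.5967 < 1.1 is false → out
[4] lift (-13,16): star map gives -22.8885; window check -0.1 ≤ -22.8885 < 1.1 is false → out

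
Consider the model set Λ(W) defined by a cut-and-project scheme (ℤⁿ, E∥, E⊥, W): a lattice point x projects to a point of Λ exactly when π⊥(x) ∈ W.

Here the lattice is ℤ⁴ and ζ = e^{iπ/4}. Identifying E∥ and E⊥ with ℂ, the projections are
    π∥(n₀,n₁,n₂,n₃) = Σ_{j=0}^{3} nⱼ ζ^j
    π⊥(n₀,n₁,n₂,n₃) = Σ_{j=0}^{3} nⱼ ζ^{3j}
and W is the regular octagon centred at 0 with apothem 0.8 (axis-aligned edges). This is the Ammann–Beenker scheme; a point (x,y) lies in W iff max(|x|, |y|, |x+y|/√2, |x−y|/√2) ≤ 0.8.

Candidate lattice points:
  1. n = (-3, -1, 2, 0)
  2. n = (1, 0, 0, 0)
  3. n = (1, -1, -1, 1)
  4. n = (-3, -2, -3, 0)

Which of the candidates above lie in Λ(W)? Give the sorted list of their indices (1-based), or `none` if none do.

π⊥(n) = n₀ + n₁ζ³ + n₂ζ⁶ + n₃ζ⁹ where ζ = e^{iπ/4}.
candidate 1: n = (-3, -1, 2, 0) → π⊥ ≈ (-2.29289, -2.70711); max(|x|,|y|,|x±y|/√2) = 3.53553 > 0.8 ⇒ ∉ W
candidate 2: n = (1, 0, 0, 0) → π⊥ ≈ (+1.00000, +0.00000); max(|x|,|y|,|x±y|/√2) = 1.00000 > 0.8 ⇒ ∉ W
candidate 3: n = (1, -1, -1, 1) → π⊥ ≈ (+2.41421, +1.00000); max(|x|,|y|,|x±y|/√2) = 2.41421 > 0.8 ⇒ ∉ W
candidate 4: n = (-3, -2, -3, 0) → π⊥ ≈ (-1.58579, +1.58579); max(|x|,|y|,|x±y|/√2) = 2.24264 > 0.8 ⇒ ∉ W

none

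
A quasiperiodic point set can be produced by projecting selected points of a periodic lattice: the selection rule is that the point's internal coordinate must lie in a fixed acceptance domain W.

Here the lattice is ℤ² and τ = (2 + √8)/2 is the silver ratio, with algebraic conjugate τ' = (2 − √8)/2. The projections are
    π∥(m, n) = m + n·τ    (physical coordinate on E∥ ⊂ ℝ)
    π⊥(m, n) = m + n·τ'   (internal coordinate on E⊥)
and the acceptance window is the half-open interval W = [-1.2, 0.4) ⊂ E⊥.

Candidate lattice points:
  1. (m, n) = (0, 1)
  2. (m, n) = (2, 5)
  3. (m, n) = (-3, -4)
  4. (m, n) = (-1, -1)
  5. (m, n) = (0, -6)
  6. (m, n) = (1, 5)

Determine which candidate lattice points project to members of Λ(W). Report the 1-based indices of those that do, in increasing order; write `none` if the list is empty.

1, 2, 4, 6

Compute τ' = (2−√8)/2 = -0.41421, so π⊥(m,n) = m -0.41421·n.
[1] lift (0,1): star map gives -0.41421; window check -1.2 ≤ -0.41421 < 0.4 is true → IN Λ
[2] lift (2,5): star map gives -0.07107; window check -1.2 ≤ -0.07107 < 0.4 is true → IN Λ
[3] lift (-3,-4): star map gives -1.34315; window check -1.2 ≤ -1.34315 < 0.4 is false → out
[4] lift (-1,-1): star map gives -0.58579; window check -1.2 ≤ -0.58579 < 0.4 is true → IN Λ
[5] lift (0,-6): star map gives 2.48528; window check -1.2 ≤ 2.48528 < 0.4 is false → out
[6] lift (1,5): star map gives -1.07107; window check -1.2 ≤ -1.07107 < 0.4 is true → IN Λ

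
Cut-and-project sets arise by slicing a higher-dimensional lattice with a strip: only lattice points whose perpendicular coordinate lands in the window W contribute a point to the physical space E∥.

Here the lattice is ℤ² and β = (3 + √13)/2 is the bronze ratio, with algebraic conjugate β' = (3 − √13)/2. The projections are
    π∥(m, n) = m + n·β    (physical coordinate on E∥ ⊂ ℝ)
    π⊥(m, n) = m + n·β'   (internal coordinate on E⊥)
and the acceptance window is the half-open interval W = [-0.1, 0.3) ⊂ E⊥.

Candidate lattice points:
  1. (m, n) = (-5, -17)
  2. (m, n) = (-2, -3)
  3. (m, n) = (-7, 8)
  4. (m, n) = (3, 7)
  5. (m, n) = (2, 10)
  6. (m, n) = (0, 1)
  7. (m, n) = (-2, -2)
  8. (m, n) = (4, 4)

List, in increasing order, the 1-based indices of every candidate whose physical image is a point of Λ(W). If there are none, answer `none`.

1

β' = (3−√13)/2 ≈ -0.302776.
#1 (-5,-17): internal coord -5 + (-17)·β' = +0.147186; +0.147186 ∈ [-0.1, 0.3) → IN Λ
#2 (-2,-3): internal coord -2 + (-3)·β' = -1.091673; -1.091673 ∉ [-0.1, 0.3) → out
#3 (-7,8): internal coord -7 + (8)·β' = -9.422205; -9.422205 ∉ [-0.1, 0.3) → out
#4 (3,7): internal coord 3 + (7)·β' = +0.880571; +0.880571 ∉ [-0.1, 0.3) → out
#5 (2,10): internal coord 2 + (10)·β' = -1.027756; -1.027756 ∉ [-0.1, 0.3) → out
#6 (0,1): internal coord 0 + (1)·β' = -0.302776; -0.302776 ∉ [-0.1, 0.3) → out
#7 (-2,-2): internal coord -2 + (-2)·β' = -1.394449; -1.394449 ∉ [-0.1, 0.3) → out
#8 (4,4): internal coord 4 + (4)·β' = +2.788897; +2.788897 ∉ [-0.1, 0.3) → out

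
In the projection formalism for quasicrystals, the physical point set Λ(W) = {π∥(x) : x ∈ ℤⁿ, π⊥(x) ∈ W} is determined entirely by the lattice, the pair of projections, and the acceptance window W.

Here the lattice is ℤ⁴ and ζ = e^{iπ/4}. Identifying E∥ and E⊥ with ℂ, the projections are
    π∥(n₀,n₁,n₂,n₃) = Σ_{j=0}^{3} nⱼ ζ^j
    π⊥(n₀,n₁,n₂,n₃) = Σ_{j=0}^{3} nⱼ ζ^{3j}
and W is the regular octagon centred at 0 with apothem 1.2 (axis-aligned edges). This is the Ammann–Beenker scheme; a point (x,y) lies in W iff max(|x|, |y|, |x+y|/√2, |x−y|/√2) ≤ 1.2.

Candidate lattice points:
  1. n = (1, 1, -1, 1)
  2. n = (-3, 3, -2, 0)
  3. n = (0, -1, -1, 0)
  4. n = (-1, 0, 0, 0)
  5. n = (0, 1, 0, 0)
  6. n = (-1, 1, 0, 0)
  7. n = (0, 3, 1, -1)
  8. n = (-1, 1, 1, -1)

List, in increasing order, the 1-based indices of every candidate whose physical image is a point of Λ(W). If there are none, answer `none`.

Internal map: ζ^{3j} for j=0..3 gives (1,0), (−√2/2,√2/2), (0,−1), (√2/2,√2/2).
#1 (1, 1, -1, 1): internal (1.000000, 2.414214); octagon support 2.414214 vs apothem 1.2 → ∉ W
#2 (-3, 3, -2, 0): internal (-5.121320, 4.121320); octagon support 6.535534 vs apothem 1.2 → ∉ W
#3 (0, -1, -1, 0): internal (0.707107, 0.292893); octagon support 0.707107 vs apothem 1.2 → ∈ W
#4 (-1, 0, 0, 0): internal (-1.000000, 0.000000); octagon support 1.000000 vs apothem 1.2 → ∈ W
#5 (0, 1, 0, 0): internal (-0.707107, 0.707107); octagon support 1.000000 vs apothem 1.2 → ∈ W
#6 (-1, 1, 0, 0): internal (-1.707107, 0.707107); octagon support 1.707107 vs apothem 1.2 → ∉ W
#7 (0, 3, 1, -1): internal (-2.828427, 0.414214); octagon support 2.828427 vs apothem 1.2 → ∉ W
#8 (-1, 1, 1, -1): internal (-2.414214, -1.000000); octagon support 2.414214 vs apothem 1.2 → ∉ W

3, 4, 5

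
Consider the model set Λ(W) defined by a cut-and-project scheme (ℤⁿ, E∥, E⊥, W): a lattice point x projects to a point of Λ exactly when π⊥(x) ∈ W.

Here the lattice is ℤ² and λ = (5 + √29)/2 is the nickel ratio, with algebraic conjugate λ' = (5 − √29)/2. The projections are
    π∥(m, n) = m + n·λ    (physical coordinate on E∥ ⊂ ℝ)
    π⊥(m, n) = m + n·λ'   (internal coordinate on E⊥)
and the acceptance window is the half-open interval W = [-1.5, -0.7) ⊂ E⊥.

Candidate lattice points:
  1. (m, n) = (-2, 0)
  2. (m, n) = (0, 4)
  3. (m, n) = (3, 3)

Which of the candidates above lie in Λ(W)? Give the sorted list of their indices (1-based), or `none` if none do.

2

Numerically λ ≈ 5.19258 and λ' = −1/λ ≈ -0.19258.
candidate 1: (m,n)=(-2,0) → π∥ = -2+0·λ ≈ -2.00000, π⊥ = -2+0·λ' ≈ -2.00000 ∉ [-1.5, -0.7) ⇒ out
candidate 2: (m,n)=(0,4) → π∥ = 0+4·λ ≈ 20.77033, π⊥ = 0+4·λ' ≈ -0.77033 ∈ [-1.5, -0.7) ⇒ IN Λ
candidate 3: (m,n)=(3,3) → π∥ = 3+3·λ ≈ 18.57775, π⊥ = 3+3·λ' ≈ 2.42225 ∉ [-1.5, -0.7) ⇒ out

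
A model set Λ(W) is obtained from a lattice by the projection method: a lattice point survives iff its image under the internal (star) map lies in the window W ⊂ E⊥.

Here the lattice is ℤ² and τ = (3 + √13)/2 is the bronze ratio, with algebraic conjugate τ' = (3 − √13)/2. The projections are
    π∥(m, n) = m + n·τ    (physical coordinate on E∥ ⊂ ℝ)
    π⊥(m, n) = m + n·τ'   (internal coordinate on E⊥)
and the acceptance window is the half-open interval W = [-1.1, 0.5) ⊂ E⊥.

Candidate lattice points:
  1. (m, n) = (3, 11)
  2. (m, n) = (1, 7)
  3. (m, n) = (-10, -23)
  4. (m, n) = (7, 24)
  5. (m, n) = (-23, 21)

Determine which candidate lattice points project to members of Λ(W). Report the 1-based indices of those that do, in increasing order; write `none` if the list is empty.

Numerically τ ≈ 3.30278 and τ' = −1/τ ≈ -0.30278.
#1 (3,11): internal coord 3 + (11)·τ' = -0.33053; -0.33053 ∈ [-1.1, 0.5) → IN Λ
#2 (1,7): internal coord 1 + (7)·τ' = -1.11943; -1.11943 ∉ [-1.1, 0.5) → out
#3 (-10,-23): internal coord -10 + (-23)·τ' = -3.03616; -3.03616 ∉ [-1.1, 0.5) → out
#4 (7,24): internal coord 7 + (24)·τ' = -0.26662; -0.26662 ∈ [-1.1, 0.5) → IN Λ
#5 (-23,21): internal coord -23 + (21)·τ' = -29.35829; -29.35829 ∉ [-1.1, 0.5) → out

1, 4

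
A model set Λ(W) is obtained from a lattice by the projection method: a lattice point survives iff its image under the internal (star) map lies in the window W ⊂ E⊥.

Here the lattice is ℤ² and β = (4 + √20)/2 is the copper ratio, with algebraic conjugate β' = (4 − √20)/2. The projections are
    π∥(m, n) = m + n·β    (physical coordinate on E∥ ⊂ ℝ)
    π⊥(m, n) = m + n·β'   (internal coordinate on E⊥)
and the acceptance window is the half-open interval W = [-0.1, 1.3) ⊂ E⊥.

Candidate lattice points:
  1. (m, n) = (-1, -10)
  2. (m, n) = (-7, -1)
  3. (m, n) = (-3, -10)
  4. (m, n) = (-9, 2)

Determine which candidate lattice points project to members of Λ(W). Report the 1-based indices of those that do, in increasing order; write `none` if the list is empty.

β' = (4−√20)/2 ≈ -0.23607.
#1 (-1,-10): internal coord -1 + (-10)·β' = +1.36068; +1.36068 ∉ [-0.1, 1.3) → out
#2 (-7,-1): internal coord -7 + (-1)·β' = -6.76393; -6.76393 ∉ [-0.1, 1.3) → out
#3 (-3,-10): internal coord -3 + (-10)·β' = -0.63932; -0.63932 ∉ [-0.1, 1.3) → out
#4 (-9,2): internal coord -9 + (2)·β' = -9.47214; -9.47214 ∉ [-0.1, 1.3) → out

none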